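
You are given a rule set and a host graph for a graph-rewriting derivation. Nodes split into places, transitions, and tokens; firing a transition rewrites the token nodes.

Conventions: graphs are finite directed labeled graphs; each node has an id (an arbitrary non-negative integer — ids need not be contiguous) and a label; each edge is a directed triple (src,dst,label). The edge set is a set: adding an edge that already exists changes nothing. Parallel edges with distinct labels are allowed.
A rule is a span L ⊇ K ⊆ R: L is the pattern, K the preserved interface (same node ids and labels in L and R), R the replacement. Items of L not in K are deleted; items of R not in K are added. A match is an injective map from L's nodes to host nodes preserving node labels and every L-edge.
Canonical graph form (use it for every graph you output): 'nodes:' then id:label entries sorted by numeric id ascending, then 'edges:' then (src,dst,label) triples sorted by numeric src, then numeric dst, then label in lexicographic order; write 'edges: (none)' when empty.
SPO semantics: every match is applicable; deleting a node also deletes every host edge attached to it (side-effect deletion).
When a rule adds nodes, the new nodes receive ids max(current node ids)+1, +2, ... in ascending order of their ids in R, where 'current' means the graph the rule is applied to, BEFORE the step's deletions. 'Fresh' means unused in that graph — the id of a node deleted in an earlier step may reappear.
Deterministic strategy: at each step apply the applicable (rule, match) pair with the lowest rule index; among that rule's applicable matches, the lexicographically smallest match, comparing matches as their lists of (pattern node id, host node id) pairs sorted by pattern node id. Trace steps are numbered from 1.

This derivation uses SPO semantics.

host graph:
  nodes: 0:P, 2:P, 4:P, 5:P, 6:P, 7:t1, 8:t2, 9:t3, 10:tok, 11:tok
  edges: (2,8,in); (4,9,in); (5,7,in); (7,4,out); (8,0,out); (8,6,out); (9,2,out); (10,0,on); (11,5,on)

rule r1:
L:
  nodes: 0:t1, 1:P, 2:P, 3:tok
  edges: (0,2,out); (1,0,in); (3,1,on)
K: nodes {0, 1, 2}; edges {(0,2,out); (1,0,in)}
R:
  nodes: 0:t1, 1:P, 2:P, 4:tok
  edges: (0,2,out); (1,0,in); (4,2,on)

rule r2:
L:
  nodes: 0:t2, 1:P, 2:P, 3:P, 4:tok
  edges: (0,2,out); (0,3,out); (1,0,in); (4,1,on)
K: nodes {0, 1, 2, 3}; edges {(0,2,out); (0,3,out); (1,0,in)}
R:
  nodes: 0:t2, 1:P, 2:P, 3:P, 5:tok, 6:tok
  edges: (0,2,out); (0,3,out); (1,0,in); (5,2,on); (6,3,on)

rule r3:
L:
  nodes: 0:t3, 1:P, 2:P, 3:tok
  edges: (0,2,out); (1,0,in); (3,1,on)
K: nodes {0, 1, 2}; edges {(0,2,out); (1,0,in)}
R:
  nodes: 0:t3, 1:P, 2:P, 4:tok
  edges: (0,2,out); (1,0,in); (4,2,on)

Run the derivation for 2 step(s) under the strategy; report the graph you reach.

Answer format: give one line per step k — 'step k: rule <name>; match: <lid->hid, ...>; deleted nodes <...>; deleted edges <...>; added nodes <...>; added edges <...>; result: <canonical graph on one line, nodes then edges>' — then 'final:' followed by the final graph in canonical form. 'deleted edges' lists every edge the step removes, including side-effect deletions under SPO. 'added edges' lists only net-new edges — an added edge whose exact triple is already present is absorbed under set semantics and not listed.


step 1: rule r1; match: 0->7, 1->5, 2->4, 3->11; deleted nodes 11; deleted edges (11,5,on); added nodes 12; added edges (12,4,on); result: nodes: 0:P, 2:P, 4:P, 5:P, 6:P, 7:t1, 8:t2, 9:t3, 10:tok, 12:tok edges: (2,8,in); (4,9,in); (5,7,in); (7,4,out); (8,0,out); (8,6,out); (9,2,out); (10,0,on); (12,4,on)
step 2: rule r3; match: 0->9, 1->4, 2->2, 3->12; deleted nodes 12; deleted edges (12,4,on); added nodes 13; added edges (13,2,on); result: nodes: 0:P, 2:P, 4:P, 5:P, 6:P, 7:t1, 8:t2, 9:t3, 10:tok, 13:tok edges: (2,8,in); (4,9,in); (5,7,in); (7,4,out); (8,0,out); (8,6,out); (9,2,out); (10,0,on); (13,2,on)
final:
nodes: 0:P, 2:P, 4:P, 5:P, 6:P, 7:t1, 8:t2, 9:t3, 10:tok, 13:tok
edges: (2,8,in); (4,9,in); (5,7,in); (7,4,out); (8,0,out); (8,6,out); (9,2,out); (10,0,on); (13,2,on)


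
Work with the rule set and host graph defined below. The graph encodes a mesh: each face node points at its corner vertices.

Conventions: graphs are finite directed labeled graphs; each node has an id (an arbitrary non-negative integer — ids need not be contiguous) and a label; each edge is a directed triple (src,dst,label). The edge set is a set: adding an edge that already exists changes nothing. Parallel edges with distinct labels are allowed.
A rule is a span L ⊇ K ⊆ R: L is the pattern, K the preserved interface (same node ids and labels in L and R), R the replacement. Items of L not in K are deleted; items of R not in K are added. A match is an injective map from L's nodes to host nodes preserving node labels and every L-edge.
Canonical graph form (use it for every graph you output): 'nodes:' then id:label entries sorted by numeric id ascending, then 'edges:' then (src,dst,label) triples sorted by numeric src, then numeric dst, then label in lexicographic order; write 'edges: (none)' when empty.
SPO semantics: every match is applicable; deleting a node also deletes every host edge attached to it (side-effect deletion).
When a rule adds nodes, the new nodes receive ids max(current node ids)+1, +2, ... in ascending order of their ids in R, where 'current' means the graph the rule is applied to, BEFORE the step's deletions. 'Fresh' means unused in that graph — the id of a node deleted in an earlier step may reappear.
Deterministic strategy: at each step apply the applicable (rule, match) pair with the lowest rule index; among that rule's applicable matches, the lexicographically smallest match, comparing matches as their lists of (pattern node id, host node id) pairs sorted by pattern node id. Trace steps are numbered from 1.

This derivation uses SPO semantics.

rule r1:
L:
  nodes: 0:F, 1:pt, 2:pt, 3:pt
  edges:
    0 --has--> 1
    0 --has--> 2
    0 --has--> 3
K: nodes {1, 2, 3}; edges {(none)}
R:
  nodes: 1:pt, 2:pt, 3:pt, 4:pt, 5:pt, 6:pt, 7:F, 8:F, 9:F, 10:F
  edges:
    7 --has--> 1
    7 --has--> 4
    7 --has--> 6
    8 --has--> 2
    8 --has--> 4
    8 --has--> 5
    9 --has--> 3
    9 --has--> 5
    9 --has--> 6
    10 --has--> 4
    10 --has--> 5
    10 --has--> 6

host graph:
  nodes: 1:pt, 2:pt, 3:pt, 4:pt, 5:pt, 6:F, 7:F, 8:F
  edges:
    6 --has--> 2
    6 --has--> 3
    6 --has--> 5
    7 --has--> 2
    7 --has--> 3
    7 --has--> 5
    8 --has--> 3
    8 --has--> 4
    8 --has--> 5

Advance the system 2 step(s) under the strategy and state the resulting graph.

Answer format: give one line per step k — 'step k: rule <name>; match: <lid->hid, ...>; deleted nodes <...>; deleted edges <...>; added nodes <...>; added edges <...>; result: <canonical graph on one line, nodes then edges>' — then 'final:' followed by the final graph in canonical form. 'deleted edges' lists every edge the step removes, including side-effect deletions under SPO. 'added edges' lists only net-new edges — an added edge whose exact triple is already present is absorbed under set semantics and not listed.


step 1: rule r1; match: 0->6, 1->2, 2->3, 3->5; deleted nodes 6; deleted edges (6,2,has); (6,3,has); (6,5,has); added nodes 9, 10, 11, 12, 13, 14, 15; added edges (12,2,has); (12,9,has); (12,11,has); (13,3,has); (13,9,has); (13,10,has); (14,5,has); (14,10,has); (14,11,has); (15,9,has); (15,10,has); (15,11,has); result: nodes: 1:pt, 2:pt, 3:pt, 4:pt, 5:pt, 7:F, 8:F, 9:pt, 10:pt, 11:pt, 12:F, 13:F, 14:F, 15:F edges: (7,2,has); (7,3,has); (7,5,has); (8,3,has); (8,4,has); (8,5,has); (12,2,has); (12,9,has); (12,11,has); (13,3,has); (13,9,has); (13,10,has); (14,5,has); (14,10,has); (14,11,has); (15,9,has); (15,10,has); (15,11,has)
step 2: rule r1; match: 0->7, 1->2, 2->3, 3->5; deleted nodes 7; deleted edges (7,2,has); (7,3,has); (7,5,has); added nodes 16, 17, 18, 19, 20, 21, 22; added edges (19,2,has); (19,16,has); (19,18,has); (20,3,has); (20,16,has); (20,17,has); (21,5,has); (21,17,has); (21,18,has); (22,16,has); (22,17,has); (22,18,has); result: nodes: 1:pt, 2:pt, 3:pt, 4:pt, 5:pt, 8:F, 9:pt, 10:pt, 11:pt, 12:F, 13:F, 14:F, 15:F, 16:pt, 17:pt, 18:pt, 19:F, 20:F, 21:F, 22:F edges: (8,3,has); (8,4,has); (8,5,has); (12,2,has); (12,9,has); (12,11,has); (13,3,has); (13,9,has); (13,10,has); (14,5,has); (14,10,has); (14,11,has); (15,9,has); (15,10,has); (15,11,has); (19,2,has); (19,16,has); (19,18,has); (20,3,has); (20,16,has); (20,17,has); (21,5,has); (21,17,has); (21,18,has); (22,16,has); (22,17,has); (22,18,has)
final:
nodes: 1:pt, 2:pt, 3:pt, 4:pt, 5:pt, 8:F, 9:pt, 10:pt, 11:pt, 12:F, 13:F, 14:F, 15:F, 16:pt, 17:pt, 18:pt, 19:F, 20:F, 21:F, 22:F
edges: (8,3,has); (8,4,has); (8,5,has); (12,2,has); (12,9,has); (12,11,has); (13,3,has); (13,9,has); (13,10,has); (14,5,has); (14,10,has); (14,11,has); (15,9,has); (15,10,has); (15,11,has); (19,2,has); (19,16,has); (19,18,has); (20,3,has); (20,16,has); (20,17,has); (21,5,has); (21,17,has); (21,18,has); (22,16,has); (22,17,has); (22,18,has)


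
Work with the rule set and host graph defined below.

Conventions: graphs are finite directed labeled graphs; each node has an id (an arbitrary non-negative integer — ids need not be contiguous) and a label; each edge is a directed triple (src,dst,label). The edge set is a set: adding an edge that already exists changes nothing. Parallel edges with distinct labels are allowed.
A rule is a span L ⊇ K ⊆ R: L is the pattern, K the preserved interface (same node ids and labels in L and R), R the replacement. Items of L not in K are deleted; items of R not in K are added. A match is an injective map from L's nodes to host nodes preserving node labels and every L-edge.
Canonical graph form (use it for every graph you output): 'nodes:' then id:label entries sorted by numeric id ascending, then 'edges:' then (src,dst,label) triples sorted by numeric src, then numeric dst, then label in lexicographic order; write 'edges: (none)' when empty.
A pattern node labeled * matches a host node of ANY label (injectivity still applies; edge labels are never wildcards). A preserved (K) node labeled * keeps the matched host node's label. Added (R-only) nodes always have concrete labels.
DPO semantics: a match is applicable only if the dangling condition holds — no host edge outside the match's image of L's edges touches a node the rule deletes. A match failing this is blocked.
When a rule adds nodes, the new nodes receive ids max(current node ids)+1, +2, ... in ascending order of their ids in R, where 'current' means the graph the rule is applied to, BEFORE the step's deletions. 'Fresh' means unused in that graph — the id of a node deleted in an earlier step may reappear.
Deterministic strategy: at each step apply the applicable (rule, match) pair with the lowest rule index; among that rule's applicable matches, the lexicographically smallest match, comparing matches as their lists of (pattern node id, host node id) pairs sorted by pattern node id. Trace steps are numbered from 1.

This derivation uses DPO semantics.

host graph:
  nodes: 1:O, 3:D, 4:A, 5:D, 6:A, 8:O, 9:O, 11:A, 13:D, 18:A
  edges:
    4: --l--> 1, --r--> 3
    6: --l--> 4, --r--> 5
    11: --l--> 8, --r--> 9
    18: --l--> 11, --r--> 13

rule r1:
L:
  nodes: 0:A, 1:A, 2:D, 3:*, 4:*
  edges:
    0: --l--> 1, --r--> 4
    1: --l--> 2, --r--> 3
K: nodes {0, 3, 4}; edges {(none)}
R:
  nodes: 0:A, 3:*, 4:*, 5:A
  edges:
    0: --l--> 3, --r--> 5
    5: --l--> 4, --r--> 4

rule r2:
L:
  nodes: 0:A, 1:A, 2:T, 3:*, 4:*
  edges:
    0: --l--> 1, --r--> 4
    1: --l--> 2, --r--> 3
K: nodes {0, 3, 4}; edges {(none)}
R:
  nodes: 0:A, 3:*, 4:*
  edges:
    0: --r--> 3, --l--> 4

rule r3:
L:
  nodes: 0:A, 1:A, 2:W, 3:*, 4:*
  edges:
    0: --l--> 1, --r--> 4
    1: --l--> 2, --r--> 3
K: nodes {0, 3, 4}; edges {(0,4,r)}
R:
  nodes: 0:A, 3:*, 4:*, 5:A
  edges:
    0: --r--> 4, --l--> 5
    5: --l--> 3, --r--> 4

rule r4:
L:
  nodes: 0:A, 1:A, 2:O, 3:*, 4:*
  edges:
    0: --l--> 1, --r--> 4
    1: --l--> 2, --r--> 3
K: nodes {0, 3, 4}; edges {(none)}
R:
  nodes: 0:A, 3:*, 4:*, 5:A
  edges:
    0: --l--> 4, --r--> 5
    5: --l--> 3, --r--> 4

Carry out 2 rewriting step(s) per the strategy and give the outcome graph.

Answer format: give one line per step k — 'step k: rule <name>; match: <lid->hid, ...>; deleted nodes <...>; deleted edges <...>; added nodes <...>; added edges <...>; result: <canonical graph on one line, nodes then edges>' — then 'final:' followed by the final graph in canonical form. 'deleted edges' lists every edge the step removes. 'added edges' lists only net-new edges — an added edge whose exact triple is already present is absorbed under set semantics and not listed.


step 1: rule r4; match: 0->6, 1->4, 2->1, 3->3, 4->5; deleted nodes 1, 4; deleted edges (4,1,l); (4,3,r); (6,4,l); (6,5,r); added nodes 19; added edges (6,5,l); (6,19,r); (19,3,l); (19,5,r); result: nodes: 3:D, 5:D, 6:A, 8:O, 9:O, 11:A, 13:D, 18:A, 19:A edges: (6,5,l); (6,19,r); (11,8,l); (11,9,r); (18,11,l); (18,13,r); (19,3,l); (19,5,r)
step 2: rule r4; match: 0->18, 1->11, 2->8, 3->9, 4->13; deleted nodes 8, 11; deleted edges (11,8,l); (11,9,r); (18,11,l); (18,13,r); added nodes 20; added edges (18,13,l); (18,20,r); (20,9,l); (20,13,r); result: nodes: 3:D, 5:D, 6:A, 9:O, 13:D, 18:A, 19:A, 20:A edges: (6,5,l); (6,19,r); (18,13,l); (18,20,r); (19,3,l); (19,5,r); (20,9,l); (20,13,r)
final:
nodes: 3:D, 5:D, 6:A, 9:O, 13:D, 18:A, 19:A, 20:A
edges: (6,5,l); (6,19,r); (18,13,l); (18,20,r); (19,3,l); (19,5,r); (20,9,l); (20,13,r)


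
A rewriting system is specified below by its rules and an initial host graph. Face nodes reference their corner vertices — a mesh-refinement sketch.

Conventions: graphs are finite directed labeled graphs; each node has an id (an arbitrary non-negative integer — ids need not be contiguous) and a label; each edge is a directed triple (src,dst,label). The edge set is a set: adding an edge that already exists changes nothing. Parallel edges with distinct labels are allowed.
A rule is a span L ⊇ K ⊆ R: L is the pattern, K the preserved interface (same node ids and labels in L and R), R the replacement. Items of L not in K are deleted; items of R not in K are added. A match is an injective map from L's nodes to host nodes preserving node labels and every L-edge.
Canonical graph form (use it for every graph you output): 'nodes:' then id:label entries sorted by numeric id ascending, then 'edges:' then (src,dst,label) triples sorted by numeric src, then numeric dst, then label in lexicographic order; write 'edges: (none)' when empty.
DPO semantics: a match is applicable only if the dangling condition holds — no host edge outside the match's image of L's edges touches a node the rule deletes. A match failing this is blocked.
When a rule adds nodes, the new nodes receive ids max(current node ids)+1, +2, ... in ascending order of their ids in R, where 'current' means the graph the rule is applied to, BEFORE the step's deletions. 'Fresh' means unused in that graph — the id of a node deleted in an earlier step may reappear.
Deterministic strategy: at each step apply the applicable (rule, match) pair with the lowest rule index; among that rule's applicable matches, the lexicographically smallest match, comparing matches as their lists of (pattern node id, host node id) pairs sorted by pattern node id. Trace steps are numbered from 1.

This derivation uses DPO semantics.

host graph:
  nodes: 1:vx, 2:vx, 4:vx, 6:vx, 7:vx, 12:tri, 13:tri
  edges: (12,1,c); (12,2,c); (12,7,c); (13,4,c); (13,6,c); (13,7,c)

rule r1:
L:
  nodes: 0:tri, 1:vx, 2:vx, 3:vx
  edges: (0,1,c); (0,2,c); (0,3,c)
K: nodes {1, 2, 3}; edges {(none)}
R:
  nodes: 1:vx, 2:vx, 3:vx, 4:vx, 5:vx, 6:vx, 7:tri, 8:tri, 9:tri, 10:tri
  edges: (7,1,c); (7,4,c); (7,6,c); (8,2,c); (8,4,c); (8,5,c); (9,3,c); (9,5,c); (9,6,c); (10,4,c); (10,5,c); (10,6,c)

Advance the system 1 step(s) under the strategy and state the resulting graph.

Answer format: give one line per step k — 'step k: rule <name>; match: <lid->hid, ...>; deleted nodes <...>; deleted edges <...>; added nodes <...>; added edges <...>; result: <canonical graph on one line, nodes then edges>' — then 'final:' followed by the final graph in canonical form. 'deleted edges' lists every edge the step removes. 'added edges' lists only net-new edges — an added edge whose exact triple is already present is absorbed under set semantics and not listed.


step 1: rule r1; match: 0->12, 1->1, 2->2, 3->7; deleted nodes 12; deleted edges (12,1,c); (12,2,c); (12,7,c); added nodes 14, 15, 16, 17, 18, 19, 20; added edges (17,1,c); (17,14,c); (17,16,c); (18,2,c); (18,14,c); (18,15,c); (19,7,c); (19,15,c); (19,16,c); (20,14,c); (20,15,c); (20,16,c); result: nodes: 1:vx, 2:vx, 4:vx, 6:vx, 7:vx, 13:tri, 14:vx, 15:vx, 16:vx, 17:tri, 18:tri, 19:tri, 20:tri edges: (13,4,c); (13,6,c); (13,7,c); (17,1,c); (17,14,c); (17,16,c); (18,2,c); (18,14,c); (18,15,c); (19,7,c); (19,15,c); (19,16,c); (20,14,c); (20,15,c); (20,16,c)
final:
nodes: 1:vx, 2:vx, 4:vx, 6:vx, 7:vx, 13:tri, 14:vx, 15:vx, 16:vx, 17:tri, 18:tri, 19:tri, 20:tri
edges: (13,4,c); (13,6,c); (13,7,c); (17,1,c); (17,14,c); (17,16,c); (18,2,c); (18,14,c); (18,15,c); (19,7,c); (19,15,c); (19,16,c); (20,14,c); (20,15,c); (20,16,c)


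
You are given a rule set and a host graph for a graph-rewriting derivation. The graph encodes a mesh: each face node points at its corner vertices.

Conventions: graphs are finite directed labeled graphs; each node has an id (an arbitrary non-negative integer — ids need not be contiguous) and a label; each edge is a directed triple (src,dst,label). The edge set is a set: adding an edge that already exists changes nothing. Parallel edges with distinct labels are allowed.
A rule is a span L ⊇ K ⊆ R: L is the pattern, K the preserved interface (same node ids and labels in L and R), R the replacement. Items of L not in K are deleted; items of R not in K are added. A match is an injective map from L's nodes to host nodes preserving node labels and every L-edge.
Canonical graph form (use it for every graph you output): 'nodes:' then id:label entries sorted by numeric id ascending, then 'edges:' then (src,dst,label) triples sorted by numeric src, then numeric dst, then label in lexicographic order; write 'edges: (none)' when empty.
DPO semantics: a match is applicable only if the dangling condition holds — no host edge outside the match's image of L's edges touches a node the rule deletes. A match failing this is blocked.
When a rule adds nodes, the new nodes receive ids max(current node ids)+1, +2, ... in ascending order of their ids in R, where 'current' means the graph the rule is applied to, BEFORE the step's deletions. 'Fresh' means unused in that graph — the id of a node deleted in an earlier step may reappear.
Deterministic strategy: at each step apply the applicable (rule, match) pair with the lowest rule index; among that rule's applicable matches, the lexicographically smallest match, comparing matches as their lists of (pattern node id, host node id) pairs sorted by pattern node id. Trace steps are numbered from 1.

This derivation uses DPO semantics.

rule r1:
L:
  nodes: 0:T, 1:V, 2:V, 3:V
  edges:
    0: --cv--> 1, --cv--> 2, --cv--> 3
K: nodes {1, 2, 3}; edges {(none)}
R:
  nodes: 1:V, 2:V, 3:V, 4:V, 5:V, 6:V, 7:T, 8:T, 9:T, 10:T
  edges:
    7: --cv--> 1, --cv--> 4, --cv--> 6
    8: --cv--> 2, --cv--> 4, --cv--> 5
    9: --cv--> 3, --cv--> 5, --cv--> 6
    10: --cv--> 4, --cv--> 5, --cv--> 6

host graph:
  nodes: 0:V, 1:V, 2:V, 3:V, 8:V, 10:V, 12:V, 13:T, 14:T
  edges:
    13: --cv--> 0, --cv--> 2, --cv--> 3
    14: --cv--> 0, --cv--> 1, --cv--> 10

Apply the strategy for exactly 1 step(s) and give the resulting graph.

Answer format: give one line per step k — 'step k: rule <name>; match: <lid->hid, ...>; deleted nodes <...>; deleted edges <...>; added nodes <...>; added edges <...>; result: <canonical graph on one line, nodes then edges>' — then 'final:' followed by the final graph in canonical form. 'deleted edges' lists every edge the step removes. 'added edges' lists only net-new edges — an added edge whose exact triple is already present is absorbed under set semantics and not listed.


step 1: rule r1; match: 0->13, 1->0, 2->2, 3->3; deleted nodes 13; deleted edges (13,0,cv); (13,2,cv); (13,3,cv); added nodes 15, 16, 17, 18, 19, 20, 21; added edges (18,0,cv); (18,15,cv); (18,17,cv); (19,2,cv); (19,15,cv); (19,16,cv); (20,3,cv); (20,16,cv); (20,17,cv); (21,15,cv); (21,16,cv); (21,17,cv); result: nodes: 0:V, 1:V, 2:V, 3:V, 8:V, 10:V, 12:V, 14:T, 15:V, 16:V, 17:V, 18:T, 19:T, 20:T, 21:T edges: (14,0,cv); (14,1,cv); (14,10,cv); (18,0,cv); (18,15,cv); (18,17,cv); (19,2,cv); (19,15,cv); (19,16,cv); (20,3,cv); (20,16,cv); (20,17,cv); (21,15,cv); (21,16,cv); (21,17,cv)
final:
nodes: 0:V, 1:V, 2:V, 3:V, 8:V, 10:V, 12:V, 14:T, 15:V, 16:V, 17:V, 18:T, 19:T, 20:T, 21:T
edges: (14,0,cv); (14,1,cv); (14,10,cv); (18,0,cv); (18,15,cv); (18,17,cv); (19,2,cv); (19,15,cv); (19,16,cv); (20,3,cv); (20,16,cv); (20,17,cv); (21,15,cv); (21,16,cv); (21,17,cv)


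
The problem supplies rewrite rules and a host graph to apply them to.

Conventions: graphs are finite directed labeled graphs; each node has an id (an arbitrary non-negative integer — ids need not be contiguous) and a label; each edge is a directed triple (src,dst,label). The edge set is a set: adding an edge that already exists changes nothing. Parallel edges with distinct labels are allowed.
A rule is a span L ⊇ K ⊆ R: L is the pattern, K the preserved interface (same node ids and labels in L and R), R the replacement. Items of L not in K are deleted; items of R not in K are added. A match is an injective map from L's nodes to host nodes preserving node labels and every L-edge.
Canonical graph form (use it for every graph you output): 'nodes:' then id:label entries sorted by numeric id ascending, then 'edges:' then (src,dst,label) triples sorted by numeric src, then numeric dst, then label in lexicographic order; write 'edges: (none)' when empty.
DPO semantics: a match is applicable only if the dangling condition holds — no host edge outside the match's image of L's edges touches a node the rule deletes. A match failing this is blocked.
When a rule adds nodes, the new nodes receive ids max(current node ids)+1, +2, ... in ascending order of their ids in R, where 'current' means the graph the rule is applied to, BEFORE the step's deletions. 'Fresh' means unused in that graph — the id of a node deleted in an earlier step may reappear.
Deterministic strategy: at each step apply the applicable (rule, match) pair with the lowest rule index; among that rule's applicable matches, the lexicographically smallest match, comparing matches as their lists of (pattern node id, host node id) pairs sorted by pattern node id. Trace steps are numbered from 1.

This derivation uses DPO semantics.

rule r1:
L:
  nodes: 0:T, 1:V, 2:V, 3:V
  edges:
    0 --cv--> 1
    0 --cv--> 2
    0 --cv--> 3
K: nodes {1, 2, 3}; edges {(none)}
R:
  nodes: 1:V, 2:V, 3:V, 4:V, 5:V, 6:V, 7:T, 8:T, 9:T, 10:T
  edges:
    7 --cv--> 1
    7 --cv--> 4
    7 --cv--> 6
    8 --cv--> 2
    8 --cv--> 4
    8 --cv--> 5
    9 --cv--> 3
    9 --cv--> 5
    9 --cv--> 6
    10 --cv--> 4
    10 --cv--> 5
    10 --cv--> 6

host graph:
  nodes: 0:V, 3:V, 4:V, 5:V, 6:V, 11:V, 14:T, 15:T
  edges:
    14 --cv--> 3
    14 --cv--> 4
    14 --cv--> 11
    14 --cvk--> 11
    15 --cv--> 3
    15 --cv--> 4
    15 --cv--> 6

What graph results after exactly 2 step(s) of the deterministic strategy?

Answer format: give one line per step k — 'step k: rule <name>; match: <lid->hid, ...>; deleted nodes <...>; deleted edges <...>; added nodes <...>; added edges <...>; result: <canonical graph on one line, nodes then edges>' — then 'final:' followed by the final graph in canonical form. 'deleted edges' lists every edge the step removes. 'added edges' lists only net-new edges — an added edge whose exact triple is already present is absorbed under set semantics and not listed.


step 1: rule r1; match: 0->15, 1->3, 2->4, 3->6; deleted nodes 15; deleted edges (15,3,cv); (15,4,cv); (15,6,cv); added nodes 16, 17, 18, 19, 20, 21, 22; added edges (19,3,cv); (19,16,cv); (19,18,cv); (20,4,cv); (20,16,cv); (20,17,cv); (21,6,cv); (21,17,cv); (21,18,cv); (22,16,cv); (22,17,cv); (22,18,cv); result: nodes: 0:V, 3:V, 4:V, 5:V, 6:V, 11:V, 14:T, 16:V, 17:V, 18:V, 19:T, 20:T, 21:T, 22:T edges: (14,3,cv); (14,4,cv); (14,11,cv); (14,11,cvk); (19,3,cv); (19,16,cv); (19,18,cv); (20,4,cv); (20,16,cv); (20,17,cv); (21,6,cv); (21,17,cv); (21,18,cv); (22,16,cv); (22,17,cv); (22,18,cv)
step 2: rule r1; match: 0->19, 1->3, 2->16, 3->18; deleted nodes 19; deleted edges (19,3,cv); (19,16,cv); (19,18,cv); added nodes 23, 24, 25, 26, 27, 28, 29; added edges (26,3,cv); (26,23,cv); (26,25,cv); (27,16,cv); (27,23,cv); (27,24,cv); (28,18,cv); (28,24,cv); (28,25,cv); (29,23,cv); (29,24,cv); (29,25,cv); result: nodes: 0:V, 3:V, 4:V, 5:V, 6:V, 11:V, 14:T, 16:V, 17:V, 18:V, 20:T, 21:T, 22:T, 23:V, 24:V, 25:V, 26:T, 27:T, 28:T, 29:T edges: (14,3,cv); (14,4,cv); (14,11,cv); (14,11,cvk); (20,4,cv); (20,16,cv); (20,17,cv); (21,6,cv); (21,17,cv); (21,18,cv); (22,16,cv); (22,17,cv); (22,18,cv); (26,3,cv); (26,23,cv); (26,25,cv); (27,16,cv); (27,23,cv); (27,24,cv); (28,18,cv); (28,24,cv); (28,25,cv); (29,23,cv); (29,24,cv); (29,25,cv)
final:
nodes: 0:V, 3:V, 4:V, 5:V, 6:V, 11:V, 14:T, 16:V, 17:V, 18:V, 20:T, 21:T, 22:T, 23:V, 24:V, 25:V, 26:T, 27:T, 28:T, 29:T
edges: (14,3,cv); (14,4,cv); (14,11,cv); (14,11,cvk); (20,4,cv); (20,16,cv); (20,17,cv); (21,6,cv); (21,17,cv); (21,18,cv); (22,16,cv); (22,17,cv); (22,18,cv); (26,3,cv); (26,23,cv); (26,25,cv); (27,16,cv); (27,23,cv); (27,24,cv); (28,18,cv); (28,24,cv); (28,25,cv); (29,23,cv); (29,24,cv); (29,25,cv)


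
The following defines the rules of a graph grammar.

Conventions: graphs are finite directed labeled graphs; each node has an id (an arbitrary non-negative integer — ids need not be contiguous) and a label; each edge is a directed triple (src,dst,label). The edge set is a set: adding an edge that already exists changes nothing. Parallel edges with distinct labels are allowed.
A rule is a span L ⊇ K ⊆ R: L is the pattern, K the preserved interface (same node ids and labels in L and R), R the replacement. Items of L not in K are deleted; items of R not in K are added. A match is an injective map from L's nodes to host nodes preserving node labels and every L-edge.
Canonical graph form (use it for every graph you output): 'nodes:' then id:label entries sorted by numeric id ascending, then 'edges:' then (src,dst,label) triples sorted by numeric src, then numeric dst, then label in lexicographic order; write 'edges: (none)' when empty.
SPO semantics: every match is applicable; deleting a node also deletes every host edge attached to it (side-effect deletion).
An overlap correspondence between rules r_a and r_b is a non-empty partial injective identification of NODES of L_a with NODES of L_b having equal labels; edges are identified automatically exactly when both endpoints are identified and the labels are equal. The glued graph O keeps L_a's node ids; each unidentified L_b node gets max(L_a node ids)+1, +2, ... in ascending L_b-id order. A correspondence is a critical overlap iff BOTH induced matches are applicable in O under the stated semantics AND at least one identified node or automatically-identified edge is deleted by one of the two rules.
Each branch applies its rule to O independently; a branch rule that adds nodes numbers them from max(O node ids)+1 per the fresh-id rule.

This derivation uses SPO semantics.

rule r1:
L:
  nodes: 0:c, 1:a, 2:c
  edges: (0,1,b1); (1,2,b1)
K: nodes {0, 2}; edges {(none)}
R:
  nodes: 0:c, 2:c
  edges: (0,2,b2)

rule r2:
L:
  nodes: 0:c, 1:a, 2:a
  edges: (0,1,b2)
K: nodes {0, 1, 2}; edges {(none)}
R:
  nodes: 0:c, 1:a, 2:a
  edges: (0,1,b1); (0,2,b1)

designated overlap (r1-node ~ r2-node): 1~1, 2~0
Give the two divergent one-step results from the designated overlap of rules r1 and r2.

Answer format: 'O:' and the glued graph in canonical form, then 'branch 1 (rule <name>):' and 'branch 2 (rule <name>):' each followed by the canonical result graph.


O:
nodes: 0:c, 1:a, 2:c, 3:a
edges: (0,1,b1); (1,2,b1); (2,1,b2)
branch 1 (rule r1):
nodes: 0:c, 2:c, 3:a
edges: (0,2,b2)
branch 2 (rule r2):
nodes: 0:c, 1:a, 2:c, 3:a
edges: (0,1,b1); (1,2,b1); (2,1,b1); (2,3,b1)


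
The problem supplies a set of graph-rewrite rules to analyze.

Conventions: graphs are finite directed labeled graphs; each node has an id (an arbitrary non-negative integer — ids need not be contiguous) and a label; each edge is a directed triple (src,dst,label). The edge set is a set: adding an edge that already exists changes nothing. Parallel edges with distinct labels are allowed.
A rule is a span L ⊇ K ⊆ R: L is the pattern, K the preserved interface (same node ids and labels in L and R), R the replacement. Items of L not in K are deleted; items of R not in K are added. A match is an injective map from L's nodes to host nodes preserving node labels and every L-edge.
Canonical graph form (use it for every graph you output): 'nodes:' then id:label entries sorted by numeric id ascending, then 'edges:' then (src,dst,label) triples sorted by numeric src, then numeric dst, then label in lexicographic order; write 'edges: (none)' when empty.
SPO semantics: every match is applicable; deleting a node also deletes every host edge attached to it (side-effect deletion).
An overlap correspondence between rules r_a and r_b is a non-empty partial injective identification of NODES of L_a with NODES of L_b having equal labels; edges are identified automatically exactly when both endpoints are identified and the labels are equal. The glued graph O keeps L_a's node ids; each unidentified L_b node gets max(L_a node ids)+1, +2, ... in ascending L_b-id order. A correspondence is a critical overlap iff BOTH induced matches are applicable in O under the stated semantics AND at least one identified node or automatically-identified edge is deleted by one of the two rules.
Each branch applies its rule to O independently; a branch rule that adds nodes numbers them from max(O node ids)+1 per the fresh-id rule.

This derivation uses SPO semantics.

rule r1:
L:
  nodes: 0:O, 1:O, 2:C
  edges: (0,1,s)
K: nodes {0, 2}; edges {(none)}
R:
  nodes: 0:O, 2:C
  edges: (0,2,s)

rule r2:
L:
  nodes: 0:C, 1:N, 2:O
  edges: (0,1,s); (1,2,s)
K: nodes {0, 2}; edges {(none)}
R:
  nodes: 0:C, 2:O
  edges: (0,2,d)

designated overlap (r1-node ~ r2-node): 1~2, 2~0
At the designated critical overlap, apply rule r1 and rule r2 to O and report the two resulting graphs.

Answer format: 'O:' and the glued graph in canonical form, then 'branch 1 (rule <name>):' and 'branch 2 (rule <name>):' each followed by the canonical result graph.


O:
nodes: 0:O, 1:O, 2:C, 3:N
edges: (0,1,s); (2,3,s); (3,1,s)
branch 1 (rule r1):
nodes: 0:O, 2:C, 3:N
edges: (0,2,s); (2,3,s)
branch 2 (rule r2):
nodes: 0:O, 1:O, 2:C
edges: (0,1,s); (2,1,d)


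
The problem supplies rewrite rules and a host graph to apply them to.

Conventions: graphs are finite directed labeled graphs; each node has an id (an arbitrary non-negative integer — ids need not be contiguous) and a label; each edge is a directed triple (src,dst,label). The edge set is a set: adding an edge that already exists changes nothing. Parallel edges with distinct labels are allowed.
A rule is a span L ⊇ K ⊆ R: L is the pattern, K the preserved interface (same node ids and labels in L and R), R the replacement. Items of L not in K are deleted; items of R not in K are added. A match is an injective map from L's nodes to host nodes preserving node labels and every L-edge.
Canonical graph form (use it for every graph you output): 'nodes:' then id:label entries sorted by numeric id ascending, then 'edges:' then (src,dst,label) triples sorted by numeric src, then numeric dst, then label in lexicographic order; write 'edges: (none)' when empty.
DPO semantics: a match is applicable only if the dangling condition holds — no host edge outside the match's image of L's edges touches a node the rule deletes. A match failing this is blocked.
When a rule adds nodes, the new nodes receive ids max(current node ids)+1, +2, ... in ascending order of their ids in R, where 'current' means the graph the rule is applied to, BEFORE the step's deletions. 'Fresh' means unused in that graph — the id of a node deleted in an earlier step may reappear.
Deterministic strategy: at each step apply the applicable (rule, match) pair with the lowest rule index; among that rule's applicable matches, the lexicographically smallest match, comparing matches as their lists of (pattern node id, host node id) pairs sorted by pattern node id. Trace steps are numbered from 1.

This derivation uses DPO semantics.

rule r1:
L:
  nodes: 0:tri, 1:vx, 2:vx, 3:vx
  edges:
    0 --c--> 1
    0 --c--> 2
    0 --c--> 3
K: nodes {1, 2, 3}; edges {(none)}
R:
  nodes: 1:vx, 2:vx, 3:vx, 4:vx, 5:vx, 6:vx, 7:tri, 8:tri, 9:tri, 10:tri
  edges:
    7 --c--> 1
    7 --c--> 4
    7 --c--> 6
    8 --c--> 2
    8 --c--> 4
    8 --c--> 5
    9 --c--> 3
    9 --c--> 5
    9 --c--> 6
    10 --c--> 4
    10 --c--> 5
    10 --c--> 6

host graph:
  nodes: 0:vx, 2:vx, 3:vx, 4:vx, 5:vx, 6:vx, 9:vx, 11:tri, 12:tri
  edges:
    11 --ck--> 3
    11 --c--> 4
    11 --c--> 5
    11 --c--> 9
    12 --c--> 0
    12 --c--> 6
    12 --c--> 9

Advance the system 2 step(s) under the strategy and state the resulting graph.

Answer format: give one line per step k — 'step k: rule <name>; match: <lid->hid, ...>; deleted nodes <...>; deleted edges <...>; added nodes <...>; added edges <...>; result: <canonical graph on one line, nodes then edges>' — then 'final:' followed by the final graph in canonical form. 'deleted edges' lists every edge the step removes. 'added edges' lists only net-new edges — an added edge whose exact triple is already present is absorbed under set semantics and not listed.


step 1: rule r1; match: 0->12, 1->0, 2->6, 3->9; deleted nodes 12; deleted edges (12,0,c); (12,6,c); (12,9,c); added nodes 13, 14, 15, 16, 17, 18, 19; added edges (16,0,c); (16,13,c); (16,15,c); (17,6,c); (17,13,c); (17,14,c); (18,9,c); (18,14,c); (18,15,c); (19,13,c); (19,14,c); (19,15,c); result: nodes: 0:vx, 2:vx, 3:vx, 4:vx, 5:vx, 6:vx, 9:vx, 11:tri, 13:vx, 14:vx, 15:vx, 16:tri, 17:tri, 18:tri, 19:tri edges: (11,3,ck); (11,4,c); (11,5,c); (11,9,c); (16,0,c); (16,13,c); (16,15,c); (17,6,c); (17,13,c); (17,14,c); (18,9,c); (18,14,c); (18,15,c); (19,13,c); (19,14,c); (19,15,c)
step 2: rule r1; match: 0->16, 1->0, 2->13, 3->15; deleted nodes 16; deleted edges (16,0,c); (16,13,c); (16,15,c); added nodes 20, 21, 22, 23, 24, 25, 26; added edges (23,0,c); (23,20,c); (23,22,c); (24,13,c); (24,20,c); (24,21,c); (25,15,c); (25,21,c); (25,22,c); (26,20,c); (26,21,c); (26,22,c); result: nodes: 0:vx, 2:vx, 3:vx, 4:vx, 5:vx, 6:vx, 9:vx, 11:tri, 13:vx, 14:vx, 15:vx, 17:tri, 18:tri, 19:tri, 20:vx, 21:vx, 22:vx, 23:tri, 24:tri, 25:tri, 26:tri edges: (11,3,ck); (11,4,c); (11,5,c); (11,9,c); (17,6,c); (17,13,c); (17,14,c); (18,9,c); (18,14,c); (18,15,c); (19,13,c); (19,14,c); (19,15,c); (23,0,c); (23,20,c); (23,22,c); (24,13,c); (24,20,c); (24,21,c); (25,15,c); (25,21,c); (25,22,c); (26,20,c); (26,21,c); (26,22,c)
final:
nodes: 0:vx, 2:vx, 3:vx, 4:vx, 5:vx, 6:vx, 9:vx, 11:tri, 13:vx, 14:vx, 15:vx, 17:tri, 18:tri, 19:tri, 20:vx, 21:vx, 22:vx, 23:tri, 24:tri, 25:tri, 26:tri
edges: (11,3,ck); (11,4,c); (11,5,c); (11,9,c); (17,6,c); (17,13,c); (17,14,c); (18,9,c); (18,14,c); (18,15,c); (19,13,c); (19,14,c); (19,15,c); (23,0,c); (23,20,c); (23,22,c); (24,13,c); (24,20,c); (24,21,c); (25,15,c); (25,21,c); (25,22,c); (26,20,c); (26,21,c); (26,22,c)


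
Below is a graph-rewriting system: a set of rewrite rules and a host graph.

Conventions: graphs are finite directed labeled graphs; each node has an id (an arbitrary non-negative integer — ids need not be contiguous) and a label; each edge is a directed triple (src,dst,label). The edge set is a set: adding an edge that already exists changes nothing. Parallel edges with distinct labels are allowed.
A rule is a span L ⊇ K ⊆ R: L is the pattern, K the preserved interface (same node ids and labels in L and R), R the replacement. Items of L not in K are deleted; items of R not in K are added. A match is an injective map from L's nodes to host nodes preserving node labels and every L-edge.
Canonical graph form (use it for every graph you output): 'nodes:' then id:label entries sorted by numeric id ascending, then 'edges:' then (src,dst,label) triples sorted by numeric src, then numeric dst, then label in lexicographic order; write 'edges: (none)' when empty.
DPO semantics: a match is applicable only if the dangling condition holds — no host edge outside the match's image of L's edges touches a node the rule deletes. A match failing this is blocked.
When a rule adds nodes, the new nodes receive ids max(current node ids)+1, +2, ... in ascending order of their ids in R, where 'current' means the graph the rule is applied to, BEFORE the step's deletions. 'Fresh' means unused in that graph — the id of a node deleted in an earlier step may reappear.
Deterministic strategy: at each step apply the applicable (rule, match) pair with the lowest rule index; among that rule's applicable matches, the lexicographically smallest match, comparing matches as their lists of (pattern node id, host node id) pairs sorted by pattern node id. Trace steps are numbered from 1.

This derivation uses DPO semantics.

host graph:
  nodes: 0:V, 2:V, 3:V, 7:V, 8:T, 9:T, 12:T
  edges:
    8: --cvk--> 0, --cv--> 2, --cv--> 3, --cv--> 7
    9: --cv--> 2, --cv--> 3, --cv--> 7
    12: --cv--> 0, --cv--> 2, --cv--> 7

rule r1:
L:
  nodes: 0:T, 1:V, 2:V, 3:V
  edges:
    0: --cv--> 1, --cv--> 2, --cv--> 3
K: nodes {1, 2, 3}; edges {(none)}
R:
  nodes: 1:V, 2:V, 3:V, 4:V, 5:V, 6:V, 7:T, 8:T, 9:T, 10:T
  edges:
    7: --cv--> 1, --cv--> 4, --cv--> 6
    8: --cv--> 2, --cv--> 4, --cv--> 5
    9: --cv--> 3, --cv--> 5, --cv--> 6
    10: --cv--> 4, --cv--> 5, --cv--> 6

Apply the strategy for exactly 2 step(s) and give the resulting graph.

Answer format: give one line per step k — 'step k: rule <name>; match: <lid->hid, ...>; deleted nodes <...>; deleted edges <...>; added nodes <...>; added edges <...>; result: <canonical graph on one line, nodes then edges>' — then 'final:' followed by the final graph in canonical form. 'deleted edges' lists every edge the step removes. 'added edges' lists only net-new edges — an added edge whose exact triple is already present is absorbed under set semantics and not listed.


step 1: rule r1; match: 0->9, 1->2, 2->3, 3->7; deleted nodes 9; deleted edges (9,2,cv); (9,3,cv); (9,7,cv); added nodes 13, 14, 15, 16, 17, 18, 19; added edges (16,2,cv); (16,13,cv); (16,15,cv); (17,3,cv); (17,13,cv); (17,14,cv); (18,7,cv); (18,14,cv); (18,15,cv); (19,13,cv); (19,14,cv); (19,15,cv); result: nodes: 0:V, 2:V, 3:V, 7:V, 8:T, 12:T, 13:V, 14:V, 15:V, 16:T, 17:T, 18:T, 19:T edges: (8,0,cvk); (8,2,cv); (8,3,cv); (8,7,cv); (12,0,cv); (12,2,cv); (12,7,cv); (16,2,cv); (16,13,cv); (16,15,cv); (17,3,cv); (17,13,cv); (17,14,cv); (18,7,cv); (18,14,cv); (18,15,cv); (19,13,cv); (19,14,cv); (19,15,cv)
step 2: rule r1; match: 0->12, 1->0, 2->2, 3->7; deleted nodes 12; deleted edges (12,0,cv); (12,2,cv); (12,7,cv); added nodes 20, 21, 22, 23, 24, 25, 26; added edges (23,0,cv); (23,20,cv); (23,22,cv); (24,2,cv); (24,20,cv); (24,21,cv); (25,7,cv); (25,21,cv); (25,22,cv); (26,20,cv); (26,21,cv); (26,22,cv); result: nodes: 0:V, 2:V, 3:V, 7:V, 8:T, 13:V, 14:V, 15:V, 16:T, 17:T, 18:T, 19:T, 20:V, 21:V, 22:V, 23:T, 24:T, 25:T, 26:T edges: (8,0,cvk); (8,2,cv); (8,3,cv); (8,7,cv); (16,2,cv); (16,13,cv); (16,15,cv); (17,3,cv); (17,13,cv); (17,14,cv); (18,7,cv); (18,14,cv); (18,15,cv); (19,13,cv); (19,14,cv); (19,15,cv); (23,0,cv); (23,20,cv); (23,22,cv); (24,2,cv); (24,20,cv); (24,21,cv); (25,7,cv); (25,21,cv); (25,22,cv); (26,20,cv); (26,21,cv); (26,22,cv)
final:
nodes: 0:V, 2:V, 3:V, 7:V, 8:T, 13:V, 14:V, 15:V, 16:T, 17:T, 18:T, 19:T, 20:V, 21:V, 22:V, 23:T, 24:T, 25:T, 26:T
edges: (8,0,cvk); (8,2,cv); (8,3,cv); (8,7,cv); (16,2,cv); (16,13,cv); (16,15,cv); (17,3,cv); (17,13,cv); (17,14,cv); (18,7,cv); (18,14,cv); (18,15,cv); (19,13,cv); (19,14,cv); (19,15,cv); (23,0,cv); (23,20,cv); (23,22,cv); (24,2,cv); (24,20,cv); (24,21,cv); (25,7,cv); (25,21,cv); (25,22,cv); (26,20,cv); (26,21,cv); (26,22,cv)


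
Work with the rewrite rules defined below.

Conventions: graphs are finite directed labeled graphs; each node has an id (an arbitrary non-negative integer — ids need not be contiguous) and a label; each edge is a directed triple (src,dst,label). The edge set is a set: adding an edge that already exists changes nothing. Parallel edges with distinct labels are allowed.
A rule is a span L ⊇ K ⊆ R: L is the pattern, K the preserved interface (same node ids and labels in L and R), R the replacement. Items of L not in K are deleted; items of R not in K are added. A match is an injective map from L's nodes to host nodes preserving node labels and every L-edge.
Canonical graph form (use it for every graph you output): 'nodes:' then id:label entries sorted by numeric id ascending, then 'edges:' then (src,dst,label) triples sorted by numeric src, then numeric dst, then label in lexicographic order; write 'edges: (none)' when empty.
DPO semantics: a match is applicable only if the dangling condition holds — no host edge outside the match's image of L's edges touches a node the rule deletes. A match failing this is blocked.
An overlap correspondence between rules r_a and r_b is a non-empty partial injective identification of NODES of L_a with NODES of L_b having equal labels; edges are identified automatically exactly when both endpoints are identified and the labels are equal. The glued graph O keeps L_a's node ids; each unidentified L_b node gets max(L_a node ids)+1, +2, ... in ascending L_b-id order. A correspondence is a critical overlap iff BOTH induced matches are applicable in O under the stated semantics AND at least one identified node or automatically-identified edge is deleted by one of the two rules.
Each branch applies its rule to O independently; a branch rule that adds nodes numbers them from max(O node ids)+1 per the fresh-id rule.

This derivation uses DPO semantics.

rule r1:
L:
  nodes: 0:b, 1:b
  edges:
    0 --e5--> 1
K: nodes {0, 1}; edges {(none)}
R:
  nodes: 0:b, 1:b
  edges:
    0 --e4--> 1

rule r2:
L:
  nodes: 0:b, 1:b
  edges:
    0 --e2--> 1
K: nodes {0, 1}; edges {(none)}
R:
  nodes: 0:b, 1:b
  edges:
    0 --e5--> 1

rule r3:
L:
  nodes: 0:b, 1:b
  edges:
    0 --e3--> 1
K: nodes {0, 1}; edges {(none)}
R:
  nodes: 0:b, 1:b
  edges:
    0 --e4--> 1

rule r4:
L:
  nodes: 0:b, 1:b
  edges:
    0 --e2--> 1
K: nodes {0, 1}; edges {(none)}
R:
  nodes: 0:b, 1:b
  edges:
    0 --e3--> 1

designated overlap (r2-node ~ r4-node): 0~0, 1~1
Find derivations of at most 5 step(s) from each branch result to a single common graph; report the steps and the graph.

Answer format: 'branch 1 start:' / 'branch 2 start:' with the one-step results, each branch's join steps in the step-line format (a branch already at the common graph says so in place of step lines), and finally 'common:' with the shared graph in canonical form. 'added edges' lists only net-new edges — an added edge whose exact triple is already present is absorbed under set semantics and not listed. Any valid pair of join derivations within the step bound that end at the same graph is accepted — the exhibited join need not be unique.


branch 1 start:
nodes: 0:b, 1:b
edges: (0,1,e5)
branch 2 start:
nodes: 0:b, 1:b
edges: (0,1,e3)
branch 1 step 1: rule r1; match: 0->0, 1->1; deleted nodes (none); deleted edges (0,1,e5); added nodes (none); added edges (0,1,e4); result: nodes: 0:b, 1:b edges: (0,1,e4)
branch 2 step 1: rule r3; match: 0->0, 1->1; deleted nodes (none); deleted edges (0,1,e3); added nodes (none); added edges (0,1,e4); result: nodes: 0:b, 1:b edges: (0,1,e4)
common:
nodes: 0:b, 1:b
edges: (0,1,e4)
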